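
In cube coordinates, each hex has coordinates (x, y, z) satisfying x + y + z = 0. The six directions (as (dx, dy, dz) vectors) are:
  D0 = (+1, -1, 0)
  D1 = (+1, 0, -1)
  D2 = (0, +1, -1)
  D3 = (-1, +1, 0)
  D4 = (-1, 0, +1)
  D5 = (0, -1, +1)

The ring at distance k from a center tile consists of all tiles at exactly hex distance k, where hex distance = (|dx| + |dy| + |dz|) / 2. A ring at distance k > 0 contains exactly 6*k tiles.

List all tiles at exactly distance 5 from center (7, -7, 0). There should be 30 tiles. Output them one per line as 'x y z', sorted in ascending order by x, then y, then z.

Walk ring at distance 5 from (7, -7, 0):
Start at center + D4*5 = (2, -7, 5)
  hex 0: (2, -7, 5)
  hex 1: (3, -8, 5)
  hex 2: (4, -9, 5)
  hex 3: (5, -10, 5)
  hex 4: (6, -11, 5)
  hex 5: (7, -12, 5)
  hex 6: (8, -12, 4)
  hex 7: (9, -12, 3)
  hex 8: (10, -12, 2)
  hex 9: (11, -12, 1)
  hex 10: (12, -12, 0)
  hex 11: (12, -11, -1)
  hex 12: (12, -10, -2)
  hex 13: (12, -9, -3)
  hex 14: (12, -8, -4)
  hex 15: (12, -7, -5)
  hex 16: (11, -6, -5)
  hex 17: (10, -5, -5)
  hex 18: (9, -4, -5)
  hex 19: (8, -3, -5)
  hex 20: (7, -2, -5)
  hex 21: (6, -2, -4)
  hex 22: (5, -2, -3)
  hex 23: (4, -2, -2)
  hex 24: (3, -2, -1)
  hex 25: (2, -2, 0)
  hex 26: (2, -3, 1)
  hex 27: (2, -4, 2)
  hex 28: (2, -5, 3)
  hex 29: (2, -6, 4)
Sorted: 30 hexes.

Answer: 2 -7 5
2 -6 4
2 -5 3
2 -4 2
2 -3 1
2 -2 0
3 -8 5
3 -2 -1
4 -9 5
4 -2 -2
5 -10 5
5 -2 -3
6 -11 5
6 -2 -4
7 -12 5
7 -2 -5
8 -12 4
8 -3 -5
9 -12 3
9 -4 -5
10 -12 2
10 -5 -5
11 -12 1
11 -6 -5
12 -12 0
12 -11 -1
12 -10 -2
12 -9 -3
12 -8 -4
12 -7 -5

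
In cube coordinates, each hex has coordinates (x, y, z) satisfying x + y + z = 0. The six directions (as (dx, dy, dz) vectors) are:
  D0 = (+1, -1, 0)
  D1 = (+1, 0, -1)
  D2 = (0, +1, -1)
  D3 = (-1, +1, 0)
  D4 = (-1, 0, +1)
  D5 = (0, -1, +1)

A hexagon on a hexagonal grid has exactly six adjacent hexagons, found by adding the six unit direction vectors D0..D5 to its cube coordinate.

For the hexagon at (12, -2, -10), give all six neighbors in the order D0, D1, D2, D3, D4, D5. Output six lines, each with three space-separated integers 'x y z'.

Center: (12, -2, -10). Add each direction:
  D0: (12, -2, -10) + (1, -1, 0) = (13, -3, -10)
  D1: (12, -2, -10) + (1, 0, -1) = (13, -2, -11)
  D2: (12, -2, -10) + (0, 1, -1) = (12, -1, -11)
  D3: (12, -2, -10) + (-1, 1, 0) = (11, -1, -10)
  D4: (12, -2, -10) + (-1, 0, 1) = (11, -2, -9)
  D5: (12, -2, -10) + (0, -1, 1) = (12, -3, -9)

Answer: 13 -3 -10
13 -2 -11
12 -1 -11
11 -1 -10
11 -2 -9
12 -3 -9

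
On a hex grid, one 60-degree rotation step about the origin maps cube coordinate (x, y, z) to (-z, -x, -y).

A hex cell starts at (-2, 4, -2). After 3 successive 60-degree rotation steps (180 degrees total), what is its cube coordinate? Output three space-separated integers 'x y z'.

Start: (-2, 4, -2)
Step 1: (-2, 4, -2) -> (-(-2), -(-2), -(4)) = (2, 2, -4)
Step 2: (2, 2, -4) -> (-(-4), -(2), -(2)) = (4, -2, -2)
Step 3: (4, -2, -2) -> (-(-2), -(4), -(-2)) = (2, -4, 2)

Answer: 2 -4 2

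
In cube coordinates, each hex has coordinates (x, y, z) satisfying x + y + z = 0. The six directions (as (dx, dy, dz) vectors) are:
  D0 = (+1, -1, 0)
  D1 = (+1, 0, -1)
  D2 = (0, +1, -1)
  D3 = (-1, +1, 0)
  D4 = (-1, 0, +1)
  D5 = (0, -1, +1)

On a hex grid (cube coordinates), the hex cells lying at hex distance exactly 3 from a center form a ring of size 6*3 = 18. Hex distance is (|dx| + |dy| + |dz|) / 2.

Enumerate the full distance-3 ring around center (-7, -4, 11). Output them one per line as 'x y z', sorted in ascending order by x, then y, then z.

Walk ring at distance 3 from (-7, -4, 11):
Start at center + D4*3 = (-10, -4, 14)
  hex 0: (-10, -4, 14)
  hex 1: (-9, -5, 14)
  hex 2: (-8, -6, 14)
  hex 3: (-7, -7, 14)
  hex 4: (-6, -7, 13)
  hex 5: (-5, -7, 12)
  hex 6: (-4, -7, 11)
  hex 7: (-4, -6, 10)
  hex 8: (-4, -5, 9)
  hex 9: (-4, -4, 8)
  hex 10: (-5, -3, 8)
  hex 11: (-6, -2, 8)
  hex 12: (-7, -1, 8)
  hex 13: (-8, -1, 9)
  hex 14: (-9, -1, 10)
  hex 15: (-10, -1, 11)
  hex 16: (-10, -2, 12)
  hex 17: (-10, -3, 13)
Sorted: 18 hexes.

Answer: -10 -4 14
-10 -3 13
-10 -2 12
-10 -1 11
-9 -5 14
-9 -1 10
-8 -6 14
-8 -1 9
-7 -7 14
-7 -1 8
-6 -7 13
-6 -2 8
-5 -7 12
-5 -3 8
-4 -7 11
-4 -6 10
-4 -5 9
-4 -4 8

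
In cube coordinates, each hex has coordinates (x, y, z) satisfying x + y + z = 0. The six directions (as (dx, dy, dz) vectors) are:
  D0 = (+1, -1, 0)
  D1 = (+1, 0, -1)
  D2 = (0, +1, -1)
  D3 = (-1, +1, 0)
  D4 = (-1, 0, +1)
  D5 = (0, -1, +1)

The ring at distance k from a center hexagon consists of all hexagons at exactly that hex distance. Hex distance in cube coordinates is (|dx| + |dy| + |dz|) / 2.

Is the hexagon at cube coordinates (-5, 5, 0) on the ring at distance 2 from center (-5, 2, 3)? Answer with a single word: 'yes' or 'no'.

|px - cx| = |-5 - (-5)| = 0
|py - cy| = |5 - 2| = 3
|pz - cz| = |0 - 3| = 3
distance = (0+3+3)/2 = 6/2 = 3
radius = 2; distance != radius -> no

Answer: no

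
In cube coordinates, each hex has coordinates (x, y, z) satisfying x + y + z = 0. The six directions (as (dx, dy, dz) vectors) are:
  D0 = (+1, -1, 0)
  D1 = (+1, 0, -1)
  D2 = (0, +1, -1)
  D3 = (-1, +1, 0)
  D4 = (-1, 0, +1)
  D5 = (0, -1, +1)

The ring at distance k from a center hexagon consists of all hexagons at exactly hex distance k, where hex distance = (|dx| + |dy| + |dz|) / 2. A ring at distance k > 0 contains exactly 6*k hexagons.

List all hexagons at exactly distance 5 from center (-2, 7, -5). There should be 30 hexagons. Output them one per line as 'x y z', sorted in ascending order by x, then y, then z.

Answer: -7 7 0
-7 8 -1
-7 9 -2
-7 10 -3
-7 11 -4
-7 12 -5
-6 6 0
-6 12 -6
-5 5 0
-5 12 -7
-4 4 0
-4 12 -8
-3 3 0
-3 12 -9
-2 2 0
-2 12 -10
-1 2 -1
-1 11 -10
0 2 -2
0 10 -10
1 2 -3
1 9 -10
2 2 -4
2 8 -10
3 2 -5
3 3 -6
3 4 -7
3 5 -8
3 6 -9
3 7 -10

Derivation:
Walk ring at distance 5 from (-2, 7, -5):
Start at center + D4*5 = (-7, 7, 0)
  hex 0: (-7, 7, 0)
  hex 1: (-6, 6, 0)
  hex 2: (-5, 5, 0)
  hex 3: (-4, 4, 0)
  hex 4: (-3, 3, 0)
  hex 5: (-2, 2, 0)
  hex 6: (-1, 2, -1)
  hex 7: (0, 2, -2)
  hex 8: (1, 2, -3)
  hex 9: (2, 2, -4)
  hex 10: (3, 2, -5)
  hex 11: (3, 3, -6)
  hex 12: (3, 4, -7)
  hex 13: (3, 5, -8)
  hex 14: (3, 6, -9)
  hex 15: (3, 7, -10)
  hex 16: (2, 8, -10)
  hex 17: (1, 9, -10)
  hex 18: (0, 10, -10)
  hex 19: (-1, 11, -10)
  hex 20: (-2, 12, -10)
  hex 21: (-3, 12, -9)
  hex 22: (-4, 12, -8)
  hex 23: (-5, 12, -7)
  hex 24: (-6, 12, -6)
  hex 25: (-7, 12, -5)
  hex 26: (-7, 11, -4)
  hex 27: (-7, 10, -3)
  hex 28: (-7, 9, -2)
  hex 29: (-7, 8, -1)
Sorted: 30 hexes.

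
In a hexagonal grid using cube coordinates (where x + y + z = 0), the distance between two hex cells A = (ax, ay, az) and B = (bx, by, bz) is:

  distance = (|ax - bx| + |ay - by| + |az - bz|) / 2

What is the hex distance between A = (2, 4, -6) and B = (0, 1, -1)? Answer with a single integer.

|ax - bx| = |2 - 0| = 2
|ay - by| = |4 - 1| = 3
|az - bz| = |-6 - (-1)| = 5
distance = (2 + 3 + 5) / 2 = 10 / 2 = 5

Answer: 5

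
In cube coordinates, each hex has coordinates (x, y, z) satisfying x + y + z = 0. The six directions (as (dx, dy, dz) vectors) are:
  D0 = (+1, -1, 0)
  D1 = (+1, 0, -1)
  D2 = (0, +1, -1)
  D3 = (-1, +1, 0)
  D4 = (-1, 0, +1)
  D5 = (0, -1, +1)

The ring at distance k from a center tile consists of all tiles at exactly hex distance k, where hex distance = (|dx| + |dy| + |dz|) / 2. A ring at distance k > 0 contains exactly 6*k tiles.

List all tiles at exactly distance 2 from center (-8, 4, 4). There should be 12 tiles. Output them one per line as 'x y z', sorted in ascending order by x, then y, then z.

Answer: -10 4 6
-10 5 5
-10 6 4
-9 3 6
-9 6 3
-8 2 6
-8 6 2
-7 2 5
-7 5 2
-6 2 4
-6 3 3
-6 4 2

Derivation:
Walk ring at distance 2 from (-8, 4, 4):
Start at center + D4*2 = (-10, 4, 6)
  hex 0: (-10, 4, 6)
  hex 1: (-9, 3, 6)
  hex 2: (-8, 2, 6)
  hex 3: (-7, 2, 5)
  hex 4: (-6, 2, 4)
  hex 5: (-6, 3, 3)
  hex 6: (-6, 4, 2)
  hex 7: (-7, 5, 2)
  hex 8: (-8, 6, 2)
  hex 9: (-9, 6, 3)
  hex 10: (-10, 6, 4)
  hex 11: (-10, 5, 5)
Sorted: 12 hexes.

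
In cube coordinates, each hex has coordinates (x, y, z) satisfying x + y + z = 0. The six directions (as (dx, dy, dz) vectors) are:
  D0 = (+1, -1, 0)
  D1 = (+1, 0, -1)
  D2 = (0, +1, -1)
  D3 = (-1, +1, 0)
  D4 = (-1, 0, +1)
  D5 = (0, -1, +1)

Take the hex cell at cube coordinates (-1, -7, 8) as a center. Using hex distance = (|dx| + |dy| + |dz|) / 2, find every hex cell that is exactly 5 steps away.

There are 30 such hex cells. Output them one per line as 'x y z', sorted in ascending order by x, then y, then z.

Answer: -6 -7 13
-6 -6 12
-6 -5 11
-6 -4 10
-6 -3 9
-6 -2 8
-5 -8 13
-5 -2 7
-4 -9 13
-4 -2 6
-3 -10 13
-3 -2 5
-2 -11 13
-2 -2 4
-1 -12 13
-1 -2 3
0 -12 12
0 -3 3
1 -12 11
1 -4 3
2 -12 10
2 -5 3
3 -12 9
3 -6 3
4 -12 8
4 -11 7
4 -10 6
4 -9 5
4 -8 4
4 -7 3

Derivation:
Walk ring at distance 5 from (-1, -7, 8):
Start at center + D4*5 = (-6, -7, 13)
  hex 0: (-6, -7, 13)
  hex 1: (-5, -8, 13)
  hex 2: (-4, -9, 13)
  hex 3: (-3, -10, 13)
  hex 4: (-2, -11, 13)
  hex 5: (-1, -12, 13)
  hex 6: (0, -12, 12)
  hex 7: (1, -12, 11)
  hex 8: (2, -12, 10)
  hex 9: (3, -12, 9)
  hex 10: (4, -12, 8)
  hex 11: (4, -11, 7)
  hex 12: (4, -10, 6)
  hex 13: (4, -9, 5)
  hex 14: (4, -8, 4)
  hex 15: (4, -7, 3)
  hex 16: (3, -6, 3)
  hex 17: (2, -5, 3)
  hex 18: (1, -4, 3)
  hex 19: (0, -3, 3)
  hex 20: (-1, -2, 3)
  hex 21: (-2, -2, 4)
  hex 22: (-3, -2, 5)
  hex 23: (-4, -2, 6)
  hex 24: (-5, -2, 7)
  hex 25: (-6, -2, 8)
  hex 26: (-6, -3, 9)
  hex 27: (-6, -4, 10)
  hex 28: (-6, -5, 11)
  hex 29: (-6, -6, 12)
Sorted: 30 hexes.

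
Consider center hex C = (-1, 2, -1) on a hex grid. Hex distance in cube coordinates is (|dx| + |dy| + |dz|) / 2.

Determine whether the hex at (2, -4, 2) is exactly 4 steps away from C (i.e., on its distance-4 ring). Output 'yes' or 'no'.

|px - cx| = |2 - (-1)| = 3
|py - cy| = |-4 - 2| = 6
|pz - cz| = |2 - (-1)| = 3
distance = (3+6+3)/2 = 12/2 = 6
radius = 4; distance != radius -> no

Answer: no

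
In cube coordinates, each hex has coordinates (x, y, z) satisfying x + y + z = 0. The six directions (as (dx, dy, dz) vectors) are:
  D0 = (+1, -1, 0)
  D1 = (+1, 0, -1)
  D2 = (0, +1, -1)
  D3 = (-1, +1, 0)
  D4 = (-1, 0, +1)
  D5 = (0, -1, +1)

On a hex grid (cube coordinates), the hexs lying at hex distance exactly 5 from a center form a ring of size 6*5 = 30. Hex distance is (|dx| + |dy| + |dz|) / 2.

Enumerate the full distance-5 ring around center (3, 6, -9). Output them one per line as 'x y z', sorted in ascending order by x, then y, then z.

Answer: -2 6 -4
-2 7 -5
-2 8 -6
-2 9 -7
-2 10 -8
-2 11 -9
-1 5 -4
-1 11 -10
0 4 -4
0 11 -11
1 3 -4
1 11 -12
2 2 -4
2 11 -13
3 1 -4
3 11 -14
4 1 -5
4 10 -14
5 1 -6
5 9 -14
6 1 -7
6 8 -14
7 1 -8
7 7 -14
8 1 -9
8 2 -10
8 3 -11
8 4 -12
8 5 -13
8 6 -14

Derivation:
Walk ring at distance 5 from (3, 6, -9):
Start at center + D4*5 = (-2, 6, -4)
  hex 0: (-2, 6, -4)
  hex 1: (-1, 5, -4)
  hex 2: (0, 4, -4)
  hex 3: (1, 3, -4)
  hex 4: (2, 2, -4)
  hex 5: (3, 1, -4)
  hex 6: (4, 1, -5)
  hex 7: (5, 1, -6)
  hex 8: (6, 1, -7)
  hex 9: (7, 1, -8)
  hex 10: (8, 1, -9)
  hex 11: (8, 2, -10)
  hex 12: (8, 3, -11)
  hex 13: (8, 4, -12)
  hex 14: (8, 5, -13)
  hex 15: (8, 6, -14)
  hex 16: (7, 7, -14)
  hex 17: (6, 8, -14)
  hex 18: (5, 9, -14)
  hex 19: (4, 10, -14)
  hex 20: (3, 11, -14)
  hex 21: (2, 11, -13)
  hex 22: (1, 11, -12)
  hex 23: (0, 11, -11)
  hex 24: (-1, 11, -10)
  hex 25: (-2, 11, -9)
  hex 26: (-2, 10, -8)
  hex 27: (-2, 9, -7)
  hex 28: (-2, 8, -6)
  hex 29: (-2, 7, -5)
Sorted: 30 hexes.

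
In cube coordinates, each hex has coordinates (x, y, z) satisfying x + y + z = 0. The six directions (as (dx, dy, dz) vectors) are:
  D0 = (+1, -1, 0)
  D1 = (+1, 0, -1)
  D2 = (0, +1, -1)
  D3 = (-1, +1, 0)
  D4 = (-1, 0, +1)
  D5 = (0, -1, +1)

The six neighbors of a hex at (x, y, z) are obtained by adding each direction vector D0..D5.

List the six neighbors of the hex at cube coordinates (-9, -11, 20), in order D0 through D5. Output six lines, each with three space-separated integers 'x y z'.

Center: (-9, -11, 20). Add each direction:
  D0: (-9, -11, 20) + (1, -1, 0) = (-8, -12, 20)
  D1: (-9, -11, 20) + (1, 0, -1) = (-8, -11, 19)
  D2: (-9, -11, 20) + (0, 1, -1) = (-9, -10, 19)
  D3: (-9, -11, 20) + (-1, 1, 0) = (-10, -10, 20)
  D4: (-9, -11, 20) + (-1, 0, 1) = (-10, -11, 21)
  D5: (-9, -11, 20) + (0, -1, 1) = (-9, -12, 21)

Answer: -8 -12 20
-8 -11 19
-9 -10 19
-10 -10 20
-10 -11 21
-9 -12 21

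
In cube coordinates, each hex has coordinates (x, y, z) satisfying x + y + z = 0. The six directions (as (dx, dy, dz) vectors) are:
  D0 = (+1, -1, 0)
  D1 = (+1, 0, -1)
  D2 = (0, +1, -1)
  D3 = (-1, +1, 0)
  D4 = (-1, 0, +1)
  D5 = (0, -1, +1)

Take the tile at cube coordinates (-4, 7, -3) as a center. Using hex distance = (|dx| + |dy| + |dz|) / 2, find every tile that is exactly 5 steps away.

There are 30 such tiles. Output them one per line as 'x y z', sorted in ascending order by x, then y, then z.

Answer: -9 7 2
-9 8 1
-9 9 0
-9 10 -1
-9 11 -2
-9 12 -3
-8 6 2
-8 12 -4
-7 5 2
-7 12 -5
-6 4 2
-6 12 -6
-5 3 2
-5 12 -7
-4 2 2
-4 12 -8
-3 2 1
-3 11 -8
-2 2 0
-2 10 -8
-1 2 -1
-1 9 -8
0 2 -2
0 8 -8
1 2 -3
1 3 -4
1 4 -5
1 5 -6
1 6 -7
1 7 -8

Derivation:
Walk ring at distance 5 from (-4, 7, -3):
Start at center + D4*5 = (-9, 7, 2)
  hex 0: (-9, 7, 2)
  hex 1: (-8, 6, 2)
  hex 2: (-7, 5, 2)
  hex 3: (-6, 4, 2)
  hex 4: (-5, 3, 2)
  hex 5: (-4, 2, 2)
  hex 6: (-3, 2, 1)
  hex 7: (-2, 2, 0)
  hex 8: (-1, 2, -1)
  hex 9: (0, 2, -2)
  hex 10: (1, 2, -3)
  hex 11: (1, 3, -4)
  hex 12: (1, 4, -5)
  hex 13: (1, 5, -6)
  hex 14: (1, 6, -7)
  hex 15: (1, 7, -8)
  hex 16: (0, 8, -8)
  hex 17: (-1, 9, -8)
  hex 18: (-2, 10, -8)
  hex 19: (-3, 11, -8)
  hex 20: (-4, 12, -8)
  hex 21: (-5, 12, -7)
  hex 22: (-6, 12, -6)
  hex 23: (-7, 12, -5)
  hex 24: (-8, 12, -4)
  hex 25: (-9, 12, -3)
  hex 26: (-9, 11, -2)
  hex 27: (-9, 10, -1)
  hex 28: (-9, 9, 0)
  hex 29: (-9, 8, 1)
Sorted: 30 hexes.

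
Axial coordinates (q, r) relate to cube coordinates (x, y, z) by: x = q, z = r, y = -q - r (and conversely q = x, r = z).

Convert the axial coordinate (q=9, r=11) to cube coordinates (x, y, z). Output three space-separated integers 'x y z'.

Answer: 9 -20 11

Derivation:
x = q = 9
z = r = 11
y = -x - z = -(9) - (11) = -20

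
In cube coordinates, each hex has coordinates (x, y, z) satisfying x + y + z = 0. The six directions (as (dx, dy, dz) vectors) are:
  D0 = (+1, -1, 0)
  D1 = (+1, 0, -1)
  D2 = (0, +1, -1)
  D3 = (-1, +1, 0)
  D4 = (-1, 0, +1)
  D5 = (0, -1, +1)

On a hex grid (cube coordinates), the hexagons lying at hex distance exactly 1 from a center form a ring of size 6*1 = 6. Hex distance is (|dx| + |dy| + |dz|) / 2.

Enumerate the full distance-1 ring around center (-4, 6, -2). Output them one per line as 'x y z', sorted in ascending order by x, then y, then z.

Walk ring at distance 1 from (-4, 6, -2):
Start at center + D4*1 = (-5, 6, -1)
  hex 0: (-5, 6, -1)
  hex 1: (-4, 5, -1)
  hex 2: (-3, 5, -2)
  hex 3: (-3, 6, -3)
  hex 4: (-4, 7, -3)
  hex 5: (-5, 7, -2)
Sorted: 6 hexes.

Answer: -5 6 -1
-5 7 -2
-4 5 -1
-4 7 -3
-3 5 -2
-3 6 -3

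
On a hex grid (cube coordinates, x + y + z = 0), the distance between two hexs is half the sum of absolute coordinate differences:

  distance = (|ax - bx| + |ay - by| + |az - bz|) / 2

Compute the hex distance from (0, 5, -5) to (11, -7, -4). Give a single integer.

|ax - bx| = |0 - 11| = 11
|ay - by| = |5 - (-7)| = 12
|az - bz| = |-5 - (-4)| = 1
distance = (11 + 12 + 1) / 2 = 24 / 2 = 12

Answer: 12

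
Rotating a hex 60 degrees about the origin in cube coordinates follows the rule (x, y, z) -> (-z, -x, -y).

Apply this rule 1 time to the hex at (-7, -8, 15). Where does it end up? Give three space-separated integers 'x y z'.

Start: (-7, -8, 15)
Step 1: (-7, -8, 15) -> (-(15), -(-7), -(-8)) = (-15, 7, 8)

Answer: -15 7 8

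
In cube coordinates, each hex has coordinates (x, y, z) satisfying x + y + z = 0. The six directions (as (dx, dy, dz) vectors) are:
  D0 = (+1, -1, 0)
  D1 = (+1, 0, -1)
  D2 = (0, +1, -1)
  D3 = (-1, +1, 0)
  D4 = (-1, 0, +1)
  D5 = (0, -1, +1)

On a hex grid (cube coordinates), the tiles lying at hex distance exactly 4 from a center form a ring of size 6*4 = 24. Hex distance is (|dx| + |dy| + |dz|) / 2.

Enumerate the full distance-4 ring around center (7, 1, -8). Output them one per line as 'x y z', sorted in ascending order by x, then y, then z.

Walk ring at distance 4 from (7, 1, -8):
Start at center + D4*4 = (3, 1, -4)
  hex 0: (3, 1, -4)
  hex 1: (4, 0, -4)
  hex 2: (5, -1, -4)
  hex 3: (6, -2, -4)
  hex 4: (7, -3, -4)
  hex 5: (8, -3, -5)
  hex 6: (9, -3, -6)
  hex 7: (10, -3, -7)
  hex 8: (11, -3, -8)
  hex 9: (11, -2, -9)
  hex 10: (11, -1, -10)
  hex 11: (11, 0, -11)
  hex 12: (11, 1, -12)
  hex 13: (10, 2, -12)
  hex 14: (9, 3, -12)
  hex 15: (8, 4, -12)
  hex 16: (7, 5, -12)
  hex 17: (6, 5, -11)
  hex 18: (5, 5, -10)
  hex 19: (4, 5, -9)
  hex 20: (3, 5, -8)
  hex 21: (3, 4, -7)
  hex 22: (3, 3, -6)
  hex 23: (3, 2, -5)
Sorted: 24 hexes.

Answer: 3 1 -4
3 2 -5
3 3 -6
3 4 -7
3 5 -8
4 0 -4
4 5 -9
5 -1 -4
5 5 -10
6 -2 -4
6 5 -11
7 -3 -4
7 5 -12
8 -3 -5
8 4 -12
9 -3 -6
9 3 -12
10 -3 -7
10 2 -12
11 -3 -8
11 -2 -9
11 -1 -10
11 0 -11
11 1 -12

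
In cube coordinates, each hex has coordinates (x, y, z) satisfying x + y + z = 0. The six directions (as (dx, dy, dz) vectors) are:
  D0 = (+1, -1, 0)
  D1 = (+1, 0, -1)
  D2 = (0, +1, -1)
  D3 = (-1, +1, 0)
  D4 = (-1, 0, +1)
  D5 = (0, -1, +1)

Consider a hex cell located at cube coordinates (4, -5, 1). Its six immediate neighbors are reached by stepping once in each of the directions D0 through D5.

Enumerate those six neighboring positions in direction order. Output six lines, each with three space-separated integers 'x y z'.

Answer: 5 -6 1
5 -5 0
4 -4 0
3 -4 1
3 -5 2
4 -6 2

Derivation:
Center: (4, -5, 1). Add each direction:
  D0: (4, -5, 1) + (1, -1, 0) = (5, -6, 1)
  D1: (4, -5, 1) + (1, 0, -1) = (5, -5, 0)
  D2: (4, -5, 1) + (0, 1, -1) = (4, -4, 0)
  D3: (4, -5, 1) + (-1, 1, 0) = (3, -4, 1)
  D4: (4, -5, 1) + (-1, 0, 1) = (3, -5, 2)
  D5: (4, -5, 1) + (0, -1, 1) = (4, -6, 2)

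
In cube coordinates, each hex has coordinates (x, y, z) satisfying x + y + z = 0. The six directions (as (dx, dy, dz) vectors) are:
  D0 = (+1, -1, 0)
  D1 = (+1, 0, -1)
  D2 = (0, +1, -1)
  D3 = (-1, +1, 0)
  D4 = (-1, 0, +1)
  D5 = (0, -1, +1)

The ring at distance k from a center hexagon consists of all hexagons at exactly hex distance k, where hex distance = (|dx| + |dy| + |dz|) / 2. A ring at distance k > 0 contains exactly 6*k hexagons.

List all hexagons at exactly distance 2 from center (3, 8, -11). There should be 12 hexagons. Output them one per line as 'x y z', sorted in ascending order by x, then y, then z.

Answer: 1 8 -9
1 9 -10
1 10 -11
2 7 -9
2 10 -12
3 6 -9
3 10 -13
4 6 -10
4 9 -13
5 6 -11
5 7 -12
5 8 -13

Derivation:
Walk ring at distance 2 from (3, 8, -11):
Start at center + D4*2 = (1, 8, -9)
  hex 0: (1, 8, -9)
  hex 1: (2, 7, -9)
  hex 2: (3, 6, -9)
  hex 3: (4, 6, -10)
  hex 4: (5, 6, -11)
  hex 5: (5, 7, -12)
  hex 6: (5, 8, -13)
  hex 7: (4, 9, -13)
  hex 8: (3, 10, -13)
  hex 9: (2, 10, -12)
  hex 10: (1, 10, -11)
  hex 11: (1, 9, -10)
Sorted: 12 hexes.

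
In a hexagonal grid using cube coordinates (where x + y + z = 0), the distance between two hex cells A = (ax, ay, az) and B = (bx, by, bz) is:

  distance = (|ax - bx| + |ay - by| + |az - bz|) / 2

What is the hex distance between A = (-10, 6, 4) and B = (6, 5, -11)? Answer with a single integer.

Answer: 16

Derivation:
|ax - bx| = |-10 - 6| = 16
|ay - by| = |6 - 5| = 1
|az - bz| = |4 - (-11)| = 15
distance = (16 + 1 + 15) / 2 = 32 / 2 = 16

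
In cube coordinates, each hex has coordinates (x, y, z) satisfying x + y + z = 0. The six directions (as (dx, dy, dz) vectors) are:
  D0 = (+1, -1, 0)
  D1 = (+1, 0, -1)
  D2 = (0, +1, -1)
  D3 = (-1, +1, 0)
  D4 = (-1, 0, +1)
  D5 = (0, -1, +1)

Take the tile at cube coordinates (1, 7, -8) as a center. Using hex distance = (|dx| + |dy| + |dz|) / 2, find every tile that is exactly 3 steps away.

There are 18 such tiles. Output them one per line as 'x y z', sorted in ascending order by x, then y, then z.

Answer: -2 7 -5
-2 8 -6
-2 9 -7
-2 10 -8
-1 6 -5
-1 10 -9
0 5 -5
0 10 -10
1 4 -5
1 10 -11
2 4 -6
2 9 -11
3 4 -7
3 8 -11
4 4 -8
4 5 -9
4 6 -10
4 7 -11

Derivation:
Walk ring at distance 3 from (1, 7, -8):
Start at center + D4*3 = (-2, 7, -5)
  hex 0: (-2, 7, -5)
  hex 1: (-1, 6, -5)
  hex 2: (0, 5, -5)
  hex 3: (1, 4, -5)
  hex 4: (2, 4, -6)
  hex 5: (3, 4, -7)
  hex 6: (4, 4, -8)
  hex 7: (4, 5, -9)
  hex 8: (4, 6, -10)
  hex 9: (4, 7, -11)
  hex 10: (3, 8, -11)
  hex 11: (2, 9, -11)
  hex 12: (1, 10, -11)
  hex 13: (0, 10, -10)
  hex 14: (-1, 10, -9)
  hex 15: (-2, 10, -8)
  hex 16: (-2, 9, -7)
  hex 17: (-2, 8, -6)
Sorted: 18 hexes.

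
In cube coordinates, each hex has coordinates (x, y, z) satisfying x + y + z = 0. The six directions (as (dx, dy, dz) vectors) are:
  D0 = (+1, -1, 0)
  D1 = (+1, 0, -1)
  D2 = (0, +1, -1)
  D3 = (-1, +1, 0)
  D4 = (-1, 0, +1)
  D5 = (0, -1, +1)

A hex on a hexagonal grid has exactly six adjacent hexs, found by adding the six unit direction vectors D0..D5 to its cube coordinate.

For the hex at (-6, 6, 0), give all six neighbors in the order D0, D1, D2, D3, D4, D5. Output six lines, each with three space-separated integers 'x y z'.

Answer: -5 5 0
-5 6 -1
-6 7 -1
-7 7 0
-7 6 1
-6 5 1

Derivation:
Center: (-6, 6, 0). Add each direction:
  D0: (-6, 6, 0) + (1, -1, 0) = (-5, 5, 0)
  D1: (-6, 6, 0) + (1, 0, -1) = (-5, 6, -1)
  D2: (-6, 6, 0) + (0, 1, -1) = (-6, 7, -1)
  D3: (-6, 6, 0) + (-1, 1, 0) = (-7, 7, 0)
  D4: (-6, 6, 0) + (-1, 0, 1) = (-7, 6, 1)
  D5: (-6, 6, 0) + (0, -1, 1) = (-6, 5, 1)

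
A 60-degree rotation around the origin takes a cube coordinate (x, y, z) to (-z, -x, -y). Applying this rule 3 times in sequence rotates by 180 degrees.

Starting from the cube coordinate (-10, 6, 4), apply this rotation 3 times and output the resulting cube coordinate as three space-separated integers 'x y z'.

Start: (-10, 6, 4)
Step 1: (-10, 6, 4) -> (-(4), -(-10), -(6)) = (-4, 10, -6)
Step 2: (-4, 10, -6) -> (-(-6), -(-4), -(10)) = (6, 4, -10)
Step 3: (6, 4, -10) -> (-(-10), -(6), -(4)) = (10, -6, -4)

Answer: 10 -6 -4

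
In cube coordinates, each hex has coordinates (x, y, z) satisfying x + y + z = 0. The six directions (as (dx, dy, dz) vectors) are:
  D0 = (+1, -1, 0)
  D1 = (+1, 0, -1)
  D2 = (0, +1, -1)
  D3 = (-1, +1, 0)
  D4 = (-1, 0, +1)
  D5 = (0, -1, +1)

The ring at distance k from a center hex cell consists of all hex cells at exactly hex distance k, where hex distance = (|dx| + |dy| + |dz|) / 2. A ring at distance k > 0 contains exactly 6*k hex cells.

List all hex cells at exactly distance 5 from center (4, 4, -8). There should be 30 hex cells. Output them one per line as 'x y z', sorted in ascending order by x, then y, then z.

Walk ring at distance 5 from (4, 4, -8):
Start at center + D4*5 = (-1, 4, -3)
  hex 0: (-1, 4, -3)
  hex 1: (0, 3, -3)
  hex 2: (1, 2, -3)
  hex 3: (2, 1, -3)
  hex 4: (3, 0, -3)
  hex 5: (4, -1, -3)
  hex 6: (5, -1, -4)
  hex 7: (6, -1, -5)
  hex 8: (7, -1, -6)
  hex 9: (8, -1, -7)
  hex 10: (9, -1, -8)
  hex 11: (9, 0, -9)
  hex 12: (9, 1, -10)
  hex 13: (9, 2, -11)
  hex 14: (9, 3, -12)
  hex 15: (9, 4, -13)
  hex 16: (8, 5, -13)
  hex 17: (7, 6, -13)
  hex 18: (6, 7, -13)
  hex 19: (5, 8, -13)
  hex 20: (4, 9, -13)
  hex 21: (3, 9, -12)
  hex 22: (2, 9, -11)
  hex 23: (1, 9, -10)
  hex 24: (0, 9, -9)
  hex 25: (-1, 9, -8)
  hex 26: (-1, 8, -7)
  hex 27: (-1, 7, -6)
  hex 28: (-1, 6, -5)
  hex 29: (-1, 5, -4)
Sorted: 30 hexes.

Answer: -1 4 -3
-1 5 -4
-1 6 -5
-1 7 -6
-1 8 -7
-1 9 -8
0 3 -3
0 9 -9
1 2 -3
1 9 -10
2 1 -3
2 9 -11
3 0 -3
3 9 -12
4 -1 -3
4 9 -13
5 -1 -4
5 8 -13
6 -1 -5
6 7 -13
7 -1 -6
7 6 -13
8 -1 -7
8 5 -13
9 -1 -8
9 0 -9
9 1 -10
9 2 -11
9 3 -12
9 4 -13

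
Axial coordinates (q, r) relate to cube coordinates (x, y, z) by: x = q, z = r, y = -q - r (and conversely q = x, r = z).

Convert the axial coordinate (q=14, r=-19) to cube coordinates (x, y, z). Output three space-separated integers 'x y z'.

Answer: 14 5 -19

Derivation:
x = q = 14
z = r = -19
y = -x - z = -(14) - (-19) = 5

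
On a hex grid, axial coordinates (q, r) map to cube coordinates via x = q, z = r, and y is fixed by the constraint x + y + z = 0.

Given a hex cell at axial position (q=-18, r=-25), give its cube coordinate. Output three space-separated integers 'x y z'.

Answer: -18 43 -25

Derivation:
x = q = -18
z = r = -25
y = -x - z = -(-18) - (-25) = 43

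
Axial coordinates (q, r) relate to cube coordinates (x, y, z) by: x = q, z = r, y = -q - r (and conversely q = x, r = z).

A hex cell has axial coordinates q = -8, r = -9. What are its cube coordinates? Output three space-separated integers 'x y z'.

x = q = -8
z = r = -9
y = -x - z = -(-8) - (-9) = 17

Answer: -8 17 -9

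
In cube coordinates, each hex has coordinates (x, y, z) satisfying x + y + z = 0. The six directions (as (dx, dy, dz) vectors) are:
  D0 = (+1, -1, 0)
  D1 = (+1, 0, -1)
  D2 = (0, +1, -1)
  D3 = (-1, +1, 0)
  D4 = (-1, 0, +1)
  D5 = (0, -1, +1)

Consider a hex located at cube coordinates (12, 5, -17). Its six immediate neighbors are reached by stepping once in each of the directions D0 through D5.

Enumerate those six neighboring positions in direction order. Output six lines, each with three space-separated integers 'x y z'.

Center: (12, 5, -17). Add each direction:
  D0: (12, 5, -17) + (1, -1, 0) = (13, 4, -17)
  D1: (12, 5, -17) + (1, 0, -1) = (13, 5, -18)
  D2: (12, 5, -17) + (0, 1, -1) = (12, 6, -18)
  D3: (12, 5, -17) + (-1, 1, 0) = (11, 6, -17)
  D4: (12, 5, -17) + (-1, 0, 1) = (11, 5, -16)
  D5: (12, 5, -17) + (0, -1, 1) = (12, 4, -16)

Answer: 13 4 -17
13 5 -18
12 6 -18
11 6 -17
11 5 -16
12 4 -16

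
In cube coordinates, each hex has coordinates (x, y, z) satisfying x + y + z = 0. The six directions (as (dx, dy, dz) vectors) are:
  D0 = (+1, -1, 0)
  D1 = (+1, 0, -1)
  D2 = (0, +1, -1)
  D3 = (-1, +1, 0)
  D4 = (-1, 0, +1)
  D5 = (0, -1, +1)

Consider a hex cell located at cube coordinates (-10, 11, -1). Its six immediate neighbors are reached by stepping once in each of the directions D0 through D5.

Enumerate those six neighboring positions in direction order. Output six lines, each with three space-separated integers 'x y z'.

Center: (-10, 11, -1). Add each direction:
  D0: (-10, 11, -1) + (1, -1, 0) = (-9, 10, -1)
  D1: (-10, 11, -1) + (1, 0, -1) = (-9, 11, -2)
  D2: (-10, 11, -1) + (0, 1, -1) = (-10, 12, -2)
  D3: (-10, 11, -1) + (-1, 1, 0) = (-11, 12, -1)
  D4: (-10, 11, -1) + (-1, 0, 1) = (-11, 11, 0)
  D5: (-10, 11, -1) + (0, -1, 1) = (-10, 10, 0)

Answer: -9 10 -1
-9 11 -2
-10 12 -2
-11 12 -1
-11 11 0
-10 10 0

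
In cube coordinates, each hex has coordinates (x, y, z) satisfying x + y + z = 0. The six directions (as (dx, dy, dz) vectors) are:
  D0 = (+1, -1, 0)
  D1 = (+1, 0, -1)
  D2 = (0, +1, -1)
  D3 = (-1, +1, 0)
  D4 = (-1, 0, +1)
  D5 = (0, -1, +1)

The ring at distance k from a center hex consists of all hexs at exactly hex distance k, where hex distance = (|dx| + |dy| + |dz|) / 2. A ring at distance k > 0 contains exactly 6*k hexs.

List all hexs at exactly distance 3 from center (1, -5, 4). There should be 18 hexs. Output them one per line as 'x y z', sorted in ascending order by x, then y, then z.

Answer: -2 -5 7
-2 -4 6
-2 -3 5
-2 -2 4
-1 -6 7
-1 -2 3
0 -7 7
0 -2 2
1 -8 7
1 -2 1
2 -8 6
2 -3 1
3 -8 5
3 -4 1
4 -8 4
4 -7 3
4 -6 2
4 -5 1

Derivation:
Walk ring at distance 3 from (1, -5, 4):
Start at center + D4*3 = (-2, -5, 7)
  hex 0: (-2, -5, 7)
  hex 1: (-1, -6, 7)
  hex 2: (0, -7, 7)
  hex 3: (1, -8, 7)
  hex 4: (2, -8, 6)
  hex 5: (3, -8, 5)
  hex 6: (4, -8, 4)
  hex 7: (4, -7, 3)
  hex 8: (4, -6, 2)
  hex 9: (4, -5, 1)
  hex 10: (3, -4, 1)
  hex 11: (2, -3, 1)
  hex 12: (1, -2, 1)
  hex 13: (0, -2, 2)
  hex 14: (-1, -2, 3)
  hex 15: (-2, -2, 4)
  hex 16: (-2, -3, 5)
  hex 17: (-2, -4, 6)
Sorted: 18 hexes.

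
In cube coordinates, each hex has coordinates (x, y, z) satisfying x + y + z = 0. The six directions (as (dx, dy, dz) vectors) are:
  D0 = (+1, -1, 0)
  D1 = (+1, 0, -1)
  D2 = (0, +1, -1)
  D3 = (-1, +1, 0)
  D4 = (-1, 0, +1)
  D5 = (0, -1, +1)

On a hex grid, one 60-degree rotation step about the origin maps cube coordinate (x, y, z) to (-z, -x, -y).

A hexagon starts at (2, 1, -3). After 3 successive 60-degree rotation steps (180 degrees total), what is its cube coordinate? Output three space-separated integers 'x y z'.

Answer: -2 -1 3

Derivation:
Start: (2, 1, -3)
Step 1: (2, 1, -3) -> (-(-3), -(2), -(1)) = (3, -2, -1)
Step 2: (3, -2, -1) -> (-(-1), -(3), -(-2)) = (1, -3, 2)
Step 3: (1, -3, 2) -> (-(2), -(1), -(-3)) = (-2, -1, 3)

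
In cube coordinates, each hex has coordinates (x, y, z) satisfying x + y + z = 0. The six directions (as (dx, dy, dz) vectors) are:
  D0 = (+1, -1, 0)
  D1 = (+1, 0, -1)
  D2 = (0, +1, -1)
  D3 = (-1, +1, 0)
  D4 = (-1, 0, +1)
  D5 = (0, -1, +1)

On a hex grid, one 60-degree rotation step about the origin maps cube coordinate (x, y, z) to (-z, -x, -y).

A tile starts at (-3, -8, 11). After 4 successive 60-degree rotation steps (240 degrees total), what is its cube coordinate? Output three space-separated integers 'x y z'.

Start: (-3, -8, 11)
Step 1: (-3, -8, 11) -> (-(11), -(-3), -(-8)) = (-11, 3, 8)
Step 2: (-11, 3, 8) -> (-(8), -(-11), -(3)) = (-8, 11, -3)
Step 3: (-8, 11, -3) -> (-(-3), -(-8), -(11)) = (3, 8, -11)
Step 4: (3, 8, -11) -> (-(-11), -(3), -(8)) = (11, -3, -8)

Answer: 11 -3 -8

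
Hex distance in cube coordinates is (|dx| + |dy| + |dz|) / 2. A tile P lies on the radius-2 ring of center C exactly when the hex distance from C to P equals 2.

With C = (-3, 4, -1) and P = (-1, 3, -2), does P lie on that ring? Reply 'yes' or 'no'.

|px - cx| = |-1 - (-3)| = 2
|py - cy| = |3 - 4| = 1
|pz - cz| = |-2 - (-1)| = 1
distance = (2+1+1)/2 = 4/2 = 2
radius = 2; distance == radius -> yes

Answer: yes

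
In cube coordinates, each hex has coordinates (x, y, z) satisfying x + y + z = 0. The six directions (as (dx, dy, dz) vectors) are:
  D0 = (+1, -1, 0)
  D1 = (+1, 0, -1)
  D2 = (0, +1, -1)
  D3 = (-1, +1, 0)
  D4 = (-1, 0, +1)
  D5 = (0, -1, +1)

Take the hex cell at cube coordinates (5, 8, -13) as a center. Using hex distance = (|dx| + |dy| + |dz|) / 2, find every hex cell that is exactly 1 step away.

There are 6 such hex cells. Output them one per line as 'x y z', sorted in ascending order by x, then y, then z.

Answer: 4 8 -12
4 9 -13
5 7 -12
5 9 -14
6 7 -13
6 8 -14

Derivation:
Walk ring at distance 1 from (5, 8, -13):
Start at center + D4*1 = (4, 8, -12)
  hex 0: (4, 8, -12)
  hex 1: (5, 7, -12)
  hex 2: (6, 7, -13)
  hex 3: (6, 8, -14)
  hex 4: (5, 9, -14)
  hex 5: (4, 9, -13)
Sorted: 6 hexes.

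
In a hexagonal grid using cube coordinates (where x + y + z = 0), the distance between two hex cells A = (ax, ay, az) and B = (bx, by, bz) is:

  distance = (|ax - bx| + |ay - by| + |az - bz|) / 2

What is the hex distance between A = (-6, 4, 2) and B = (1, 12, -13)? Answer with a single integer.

Answer: 15

Derivation:
|ax - bx| = |-6 - 1| = 7
|ay - by| = |4 - 12| = 8
|az - bz| = |2 - (-13)| = 15
distance = (7 + 8 + 15) / 2 = 30 / 2 = 15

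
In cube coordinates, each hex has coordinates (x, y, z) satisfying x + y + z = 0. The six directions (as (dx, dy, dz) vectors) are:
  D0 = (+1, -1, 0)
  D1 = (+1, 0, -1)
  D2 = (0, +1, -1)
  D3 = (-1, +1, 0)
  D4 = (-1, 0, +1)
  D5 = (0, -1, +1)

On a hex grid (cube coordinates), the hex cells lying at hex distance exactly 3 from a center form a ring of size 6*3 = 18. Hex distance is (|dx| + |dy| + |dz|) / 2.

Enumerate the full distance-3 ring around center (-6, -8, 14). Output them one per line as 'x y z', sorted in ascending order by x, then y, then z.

Answer: -9 -8 17
-9 -7 16
-9 -6 15
-9 -5 14
-8 -9 17
-8 -5 13
-7 -10 17
-7 -5 12
-6 -11 17
-6 -5 11
-5 -11 16
-5 -6 11
-4 -11 15
-4 -7 11
-3 -11 14
-3 -10 13
-3 -9 12
-3 -8 11

Derivation:
Walk ring at distance 3 from (-6, -8, 14):
Start at center + D4*3 = (-9, -8, 17)
  hex 0: (-9, -8, 17)
  hex 1: (-8, -9, 17)
  hex 2: (-7, -10, 17)
  hex 3: (-6, -11, 17)
  hex 4: (-5, -11, 16)
  hex 5: (-4, -11, 15)
  hex 6: (-3, -11, 14)
  hex 7: (-3, -10, 13)
  hex 8: (-3, -9, 12)
  hex 9: (-3, -8, 11)
  hex 10: (-4, -7, 11)
  hex 11: (-5, -6, 11)
  hex 12: (-6, -5, 11)
  hex 13: (-7, -5, 12)
  hex 14: (-8, -5, 13)
  hex 15: (-9, -5, 14)
  hex 16: (-9, -6, 15)
  hex 17: (-9, -7, 16)
Sorted: 18 hexes.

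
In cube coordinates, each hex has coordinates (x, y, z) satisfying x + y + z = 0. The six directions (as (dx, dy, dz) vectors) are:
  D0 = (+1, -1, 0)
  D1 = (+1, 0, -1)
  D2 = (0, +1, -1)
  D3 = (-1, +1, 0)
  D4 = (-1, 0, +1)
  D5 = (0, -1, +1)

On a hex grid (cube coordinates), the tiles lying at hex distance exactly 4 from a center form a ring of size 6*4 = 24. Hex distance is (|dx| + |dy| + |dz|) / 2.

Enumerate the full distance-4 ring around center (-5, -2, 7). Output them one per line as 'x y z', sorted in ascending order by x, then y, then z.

Walk ring at distance 4 from (-5, -2, 7):
Start at center + D4*4 = (-9, -2, 11)
  hex 0: (-9, -2, 11)
  hex 1: (-8, -3, 11)
  hex 2: (-7, -4, 11)
  hex 3: (-6, -5, 11)
  hex 4: (-5, -6, 11)
  hex 5: (-4, -6, 10)
  hex 6: (-3, -6, 9)
  hex 7: (-2, -6, 8)
  hex 8: (-1, -6, 7)
  hex 9: (-1, -5, 6)
  hex 10: (-1, -4, 5)
  hex 11: (-1, -3, 4)
  hex 12: (-1, -2, 3)
  hex 13: (-2, -1, 3)
  hex 14: (-3, 0, 3)
  hex 15: (-4, 1, 3)
  hex 16: (-5, 2, 3)
  hex 17: (-6, 2, 4)
  hex 18: (-7, 2, 5)
  hex 19: (-8, 2, 6)
  hex 20: (-9, 2, 7)
  hex 21: (-9, 1, 8)
  hex 22: (-9, 0, 9)
  hex 23: (-9, -1, 10)
Sorted: 24 hexes.

Answer: -9 -2 11
-9 -1 10
-9 0 9
-9 1 8
-9 2 7
-8 -3 11
-8 2 6
-7 -4 11
-7 2 5
-6 -5 11
-6 2 4
-5 -6 11
-5 2 3
-4 -6 10
-4 1 3
-3 -6 9
-3 0 3
-2 -6 8
-2 -1 3
-1 -6 7
-1 -5 6
-1 -4 5
-1 -3 4
-1 -2 3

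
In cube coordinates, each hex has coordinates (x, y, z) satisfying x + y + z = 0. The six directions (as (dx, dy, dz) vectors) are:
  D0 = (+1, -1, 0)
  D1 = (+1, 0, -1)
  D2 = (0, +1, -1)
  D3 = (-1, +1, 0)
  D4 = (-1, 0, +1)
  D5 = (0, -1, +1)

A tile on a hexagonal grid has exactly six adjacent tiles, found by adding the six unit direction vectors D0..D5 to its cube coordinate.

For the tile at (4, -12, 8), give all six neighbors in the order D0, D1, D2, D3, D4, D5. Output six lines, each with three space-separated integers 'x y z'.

Answer: 5 -13 8
5 -12 7
4 -11 7
3 -11 8
3 -12 9
4 -13 9

Derivation:
Center: (4, -12, 8). Add each direction:
  D0: (4, -12, 8) + (1, -1, 0) = (5, -13, 8)
  D1: (4, -12, 8) + (1, 0, -1) = (5, -12, 7)
  D2: (4, -12, 8) + (0, 1, -1) = (4, -11, 7)
  D3: (4, -12, 8) + (-1, 1, 0) = (3, -11, 8)
  D4: (4, -12, 8) + (-1, 0, 1) = (3, -12, 9)
  D5: (4, -12, 8) + (0, -1, 1) = (4, -13, 9)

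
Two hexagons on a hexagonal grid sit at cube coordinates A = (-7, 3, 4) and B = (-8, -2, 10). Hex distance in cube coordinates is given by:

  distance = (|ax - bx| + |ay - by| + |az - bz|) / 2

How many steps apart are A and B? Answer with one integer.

Answer: 6

Derivation:
|ax - bx| = |-7 - (-8)| = 1
|ay - by| = |3 - (-2)| = 5
|az - bz| = |4 - 10| = 6
distance = (1 + 5 + 6) / 2 = 12 / 2 = 6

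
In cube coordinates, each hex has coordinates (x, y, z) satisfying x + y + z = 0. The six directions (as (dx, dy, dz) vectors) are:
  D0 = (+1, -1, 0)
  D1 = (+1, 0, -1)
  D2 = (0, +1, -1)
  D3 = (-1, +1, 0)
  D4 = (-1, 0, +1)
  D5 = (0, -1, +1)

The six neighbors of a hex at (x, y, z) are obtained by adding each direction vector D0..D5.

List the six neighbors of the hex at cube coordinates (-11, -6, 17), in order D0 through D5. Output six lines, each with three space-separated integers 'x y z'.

Answer: -10 -7 17
-10 -6 16
-11 -5 16
-12 -5 17
-12 -6 18
-11 -7 18

Derivation:
Center: (-11, -6, 17). Add each direction:
  D0: (-11, -6, 17) + (1, -1, 0) = (-10, -7, 17)
  D1: (-11, -6, 17) + (1, 0, -1) = (-10, -6, 16)
  D2: (-11, -6, 17) + (0, 1, -1) = (-11, -5, 16)
  D3: (-11, -6, 17) + (-1, 1, 0) = (-12, -5, 17)
  D4: (-11, -6, 17) + (-1, 0, 1) = (-12, -6, 18)
  D5: (-11, -6, 17) + (0, -1, 1) = (-11, -7, 18)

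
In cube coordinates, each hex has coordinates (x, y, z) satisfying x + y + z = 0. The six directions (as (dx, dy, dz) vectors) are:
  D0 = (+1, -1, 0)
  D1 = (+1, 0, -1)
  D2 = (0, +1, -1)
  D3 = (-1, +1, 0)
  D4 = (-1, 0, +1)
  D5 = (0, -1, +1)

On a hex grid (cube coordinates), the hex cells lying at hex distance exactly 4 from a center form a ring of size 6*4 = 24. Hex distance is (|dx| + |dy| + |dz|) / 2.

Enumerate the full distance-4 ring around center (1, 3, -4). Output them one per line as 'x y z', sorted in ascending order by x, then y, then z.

Walk ring at distance 4 from (1, 3, -4):
Start at center + D4*4 = (-3, 3, 0)
  hex 0: (-3, 3, 0)
  hex 1: (-2, 2, 0)
  hex 2: (-1, 1, 0)
  hex 3: (0, 0, 0)
  hex 4: (1, -1, 0)
  hex 5: (2, -1, -1)
  hex 6: (3, -1, -2)
  hex 7: (4, -1, -3)
  hex 8: (5, -1, -4)
  hex 9: (5, 0, -5)
  hex 10: (5, 1, -6)
  hex 11: (5, 2, -7)
  hex 12: (5, 3, -8)
  hex 13: (4, 4, -8)
  hex 14: (3, 5, -8)
  hex 15: (2, 6, -8)
  hex 16: (1, 7, -8)
  hex 17: (0, 7, -7)
  hex 18: (-1, 7, -6)
  hex 19: (-2, 7, -5)
  hex 20: (-3, 7, -4)
  hex 21: (-3, 6, -3)
  hex 22: (-3, 5, -2)
  hex 23: (-3, 4, -1)
Sorted: 24 hexes.

Answer: -3 3 0
-3 4 -1
-3 5 -2
-3 6 -3
-3 7 -4
-2 2 0
-2 7 -5
-1 1 0
-1 7 -6
0 0 0
0 7 -7
1 -1 0
1 7 -8
2 -1 -1
2 6 -8
3 -1 -2
3 5 -8
4 -1 -3
4 4 -8
5 -1 -4
5 0 -5
5 1 -6
5 2 -7
5 3 -8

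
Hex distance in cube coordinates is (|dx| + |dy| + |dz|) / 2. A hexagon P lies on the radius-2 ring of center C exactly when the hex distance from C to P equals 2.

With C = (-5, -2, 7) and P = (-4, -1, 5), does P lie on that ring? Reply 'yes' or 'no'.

Answer: yes

Derivation:
|px - cx| = |-4 - (-5)| = 1
|py - cy| = |-1 - (-2)| = 1
|pz - cz| = |5 - 7| = 2
distance = (1+1+2)/2 = 4/2 = 2
radius = 2; distance == radius -> yes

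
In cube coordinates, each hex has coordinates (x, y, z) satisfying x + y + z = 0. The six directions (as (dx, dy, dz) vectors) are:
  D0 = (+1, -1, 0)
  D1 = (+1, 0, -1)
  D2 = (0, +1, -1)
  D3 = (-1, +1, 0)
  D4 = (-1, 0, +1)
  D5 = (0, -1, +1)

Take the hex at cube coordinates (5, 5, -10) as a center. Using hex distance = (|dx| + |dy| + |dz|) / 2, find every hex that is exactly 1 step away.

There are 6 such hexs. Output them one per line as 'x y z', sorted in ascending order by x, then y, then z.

Answer: 4 5 -9
4 6 -10
5 4 -9
5 6 -11
6 4 -10
6 5 -11

Derivation:
Walk ring at distance 1 from (5, 5, -10):
Start at center + D4*1 = (4, 5, -9)
  hex 0: (4, 5, -9)
  hex 1: (5, 4, -9)
  hex 2: (6, 4, -10)
  hex 3: (6, 5, -11)
  hex 4: (5, 6, -11)
  hex 5: (4, 6, -10)
Sorted: 6 hexes.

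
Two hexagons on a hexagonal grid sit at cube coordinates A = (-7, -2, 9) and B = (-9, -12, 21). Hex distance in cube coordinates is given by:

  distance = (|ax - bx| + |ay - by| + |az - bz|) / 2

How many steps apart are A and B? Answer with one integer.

|ax - bx| = |-7 - (-9)| = 2
|ay - by| = |-2 - (-12)| = 10
|az - bz| = |9 - 21| = 12
distance = (2 + 10 + 12) / 2 = 24 / 2 = 12

Answer: 12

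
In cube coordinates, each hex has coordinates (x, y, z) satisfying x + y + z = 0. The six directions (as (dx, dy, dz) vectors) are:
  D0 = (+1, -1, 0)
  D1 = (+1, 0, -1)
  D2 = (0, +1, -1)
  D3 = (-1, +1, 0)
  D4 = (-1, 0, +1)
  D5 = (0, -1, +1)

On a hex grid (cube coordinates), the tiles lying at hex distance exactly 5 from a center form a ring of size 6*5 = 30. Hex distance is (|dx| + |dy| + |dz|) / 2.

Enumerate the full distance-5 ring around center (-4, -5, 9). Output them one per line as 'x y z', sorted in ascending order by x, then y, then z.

Answer: -9 -5 14
-9 -4 13
-9 -3 12
-9 -2 11
-9 -1 10
-9 0 9
-8 -6 14
-8 0 8
-7 -7 14
-7 0 7
-6 -8 14
-6 0 6
-5 -9 14
-5 0 5
-4 -10 14
-4 0 4
-3 -10 13
-3 -1 4
-2 -10 12
-2 -2 4
-1 -10 11
-1 -3 4
0 -10 10
0 -4 4
1 -10 9
1 -9 8
1 -8 7
1 -7 6
1 -6 5
1 -5 4

Derivation:
Walk ring at distance 5 from (-4, -5, 9):
Start at center + D4*5 = (-9, -5, 14)
  hex 0: (-9, -5, 14)
  hex 1: (-8, -6, 14)
  hex 2: (-7, -7, 14)
  hex 3: (-6, -8, 14)
  hex 4: (-5, -9, 14)
  hex 5: (-4, -10, 14)
  hex 6: (-3, -10, 13)
  hex 7: (-2, -10, 12)
  hex 8: (-1, -10, 11)
  hex 9: (0, -10, 10)
  hex 10: (1, -10, 9)
  hex 11: (1, -9, 8)
  hex 12: (1, -8, 7)
  hex 13: (1, -7, 6)
  hex 14: (1, -6, 5)
  hex 15: (1, -5, 4)
  hex 16: (0, -4, 4)
  hex 17: (-1, -3, 4)
  hex 18: (-2, -2, 4)
  hex 19: (-3, -1, 4)
  hex 20: (-4, 0, 4)
  hex 21: (-5, 0, 5)
  hex 22: (-6, 0, 6)
  hex 23: (-7, 0, 7)
  hex 24: (-8, 0, 8)
  hex 25: (-9, 0, 9)
  hex 26: (-9, -1, 10)
  hex 27: (-9, -2, 11)
  hex 28: (-9, -3, 12)
  hex 29: (-9, -4, 13)
Sorted: 30 hexes.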